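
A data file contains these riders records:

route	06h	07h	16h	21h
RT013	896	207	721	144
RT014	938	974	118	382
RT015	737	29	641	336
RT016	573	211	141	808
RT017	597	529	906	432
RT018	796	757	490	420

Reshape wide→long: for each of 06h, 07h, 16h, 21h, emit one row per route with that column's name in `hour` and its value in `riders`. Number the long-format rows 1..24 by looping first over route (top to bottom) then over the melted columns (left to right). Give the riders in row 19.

906

24 rows total (6 × 4). Row 19: index ⌊(19-1)/4⌋ = 4 into route → RT017; (19-1) mod 4 = 2 into the melted columns → 16h.
So row 19 is (RT017, 16h, 906); riders = 906.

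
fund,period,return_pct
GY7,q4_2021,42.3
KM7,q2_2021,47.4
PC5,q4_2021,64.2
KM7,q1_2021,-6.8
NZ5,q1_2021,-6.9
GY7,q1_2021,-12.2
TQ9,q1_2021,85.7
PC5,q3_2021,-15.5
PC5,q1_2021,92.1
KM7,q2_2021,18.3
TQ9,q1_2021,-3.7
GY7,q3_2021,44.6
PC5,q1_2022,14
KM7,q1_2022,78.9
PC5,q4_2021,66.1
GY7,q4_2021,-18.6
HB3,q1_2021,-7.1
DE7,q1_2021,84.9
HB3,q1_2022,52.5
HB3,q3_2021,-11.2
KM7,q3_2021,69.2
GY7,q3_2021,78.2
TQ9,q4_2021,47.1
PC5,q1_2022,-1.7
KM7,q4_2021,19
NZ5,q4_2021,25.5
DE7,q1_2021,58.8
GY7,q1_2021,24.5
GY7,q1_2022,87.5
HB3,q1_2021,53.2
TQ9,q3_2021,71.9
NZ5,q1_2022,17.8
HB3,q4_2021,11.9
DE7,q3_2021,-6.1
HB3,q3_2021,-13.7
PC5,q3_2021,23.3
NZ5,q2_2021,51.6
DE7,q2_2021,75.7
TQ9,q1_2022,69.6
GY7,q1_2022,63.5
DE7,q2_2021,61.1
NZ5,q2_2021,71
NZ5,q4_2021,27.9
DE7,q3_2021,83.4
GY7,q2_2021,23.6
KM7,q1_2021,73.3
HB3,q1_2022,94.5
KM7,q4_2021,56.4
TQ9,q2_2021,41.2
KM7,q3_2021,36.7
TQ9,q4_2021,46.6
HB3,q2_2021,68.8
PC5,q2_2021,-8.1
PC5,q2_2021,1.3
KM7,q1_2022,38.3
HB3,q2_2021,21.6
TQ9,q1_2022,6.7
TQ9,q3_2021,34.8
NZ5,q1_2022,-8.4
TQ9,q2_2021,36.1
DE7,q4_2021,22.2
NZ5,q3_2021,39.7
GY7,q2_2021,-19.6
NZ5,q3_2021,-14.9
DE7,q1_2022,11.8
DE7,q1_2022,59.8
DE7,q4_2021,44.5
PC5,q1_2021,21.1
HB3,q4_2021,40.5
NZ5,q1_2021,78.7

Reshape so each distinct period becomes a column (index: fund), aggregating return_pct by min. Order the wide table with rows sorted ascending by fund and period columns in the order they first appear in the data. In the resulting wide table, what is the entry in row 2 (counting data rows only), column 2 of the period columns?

With rows sorted ascending by fund, row 2 is fund=GY7. period columns in first-appearance order: q4_2021, q2_2021, q1_2021, q3_2021, q1_2022; column 2 is q2_2021.
Long rows with fund=GY7, period=q2_2021: min(23.6, -19.6) = -19.6.

-19.6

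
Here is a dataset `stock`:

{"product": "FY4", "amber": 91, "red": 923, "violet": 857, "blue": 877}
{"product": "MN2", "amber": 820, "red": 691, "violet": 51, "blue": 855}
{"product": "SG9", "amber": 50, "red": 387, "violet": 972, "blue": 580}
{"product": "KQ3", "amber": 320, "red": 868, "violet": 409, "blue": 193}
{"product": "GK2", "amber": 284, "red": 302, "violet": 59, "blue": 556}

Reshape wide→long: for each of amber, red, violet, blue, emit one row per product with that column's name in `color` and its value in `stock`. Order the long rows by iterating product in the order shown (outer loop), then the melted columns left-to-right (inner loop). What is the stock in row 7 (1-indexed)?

51

20 rows total (5 × 4). Row 7: index ⌊(7-1)/4⌋ = 1 into product → MN2; (7-1) mod 4 = 2 into the melted columns → violet.
So row 7 is (MN2, violet, 51); stock = 51.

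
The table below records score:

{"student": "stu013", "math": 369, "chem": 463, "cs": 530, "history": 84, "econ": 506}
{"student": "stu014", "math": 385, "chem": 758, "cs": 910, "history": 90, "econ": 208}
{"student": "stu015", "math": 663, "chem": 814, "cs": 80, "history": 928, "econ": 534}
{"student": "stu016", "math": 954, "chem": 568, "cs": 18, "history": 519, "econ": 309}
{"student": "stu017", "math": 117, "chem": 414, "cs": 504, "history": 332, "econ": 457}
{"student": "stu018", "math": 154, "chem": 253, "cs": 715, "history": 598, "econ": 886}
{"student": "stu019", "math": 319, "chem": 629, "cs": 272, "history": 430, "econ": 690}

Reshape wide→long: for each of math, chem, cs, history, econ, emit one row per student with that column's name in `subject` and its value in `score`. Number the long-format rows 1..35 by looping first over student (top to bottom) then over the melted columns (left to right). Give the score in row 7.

35 rows total (7 × 5). Row 7: index ⌊(7-1)/5⌋ = 1 into student → stu014; (7-1) mod 5 = 1 into the melted columns → chem.
So row 7 is (stu014, chem, 758); score = 758.

758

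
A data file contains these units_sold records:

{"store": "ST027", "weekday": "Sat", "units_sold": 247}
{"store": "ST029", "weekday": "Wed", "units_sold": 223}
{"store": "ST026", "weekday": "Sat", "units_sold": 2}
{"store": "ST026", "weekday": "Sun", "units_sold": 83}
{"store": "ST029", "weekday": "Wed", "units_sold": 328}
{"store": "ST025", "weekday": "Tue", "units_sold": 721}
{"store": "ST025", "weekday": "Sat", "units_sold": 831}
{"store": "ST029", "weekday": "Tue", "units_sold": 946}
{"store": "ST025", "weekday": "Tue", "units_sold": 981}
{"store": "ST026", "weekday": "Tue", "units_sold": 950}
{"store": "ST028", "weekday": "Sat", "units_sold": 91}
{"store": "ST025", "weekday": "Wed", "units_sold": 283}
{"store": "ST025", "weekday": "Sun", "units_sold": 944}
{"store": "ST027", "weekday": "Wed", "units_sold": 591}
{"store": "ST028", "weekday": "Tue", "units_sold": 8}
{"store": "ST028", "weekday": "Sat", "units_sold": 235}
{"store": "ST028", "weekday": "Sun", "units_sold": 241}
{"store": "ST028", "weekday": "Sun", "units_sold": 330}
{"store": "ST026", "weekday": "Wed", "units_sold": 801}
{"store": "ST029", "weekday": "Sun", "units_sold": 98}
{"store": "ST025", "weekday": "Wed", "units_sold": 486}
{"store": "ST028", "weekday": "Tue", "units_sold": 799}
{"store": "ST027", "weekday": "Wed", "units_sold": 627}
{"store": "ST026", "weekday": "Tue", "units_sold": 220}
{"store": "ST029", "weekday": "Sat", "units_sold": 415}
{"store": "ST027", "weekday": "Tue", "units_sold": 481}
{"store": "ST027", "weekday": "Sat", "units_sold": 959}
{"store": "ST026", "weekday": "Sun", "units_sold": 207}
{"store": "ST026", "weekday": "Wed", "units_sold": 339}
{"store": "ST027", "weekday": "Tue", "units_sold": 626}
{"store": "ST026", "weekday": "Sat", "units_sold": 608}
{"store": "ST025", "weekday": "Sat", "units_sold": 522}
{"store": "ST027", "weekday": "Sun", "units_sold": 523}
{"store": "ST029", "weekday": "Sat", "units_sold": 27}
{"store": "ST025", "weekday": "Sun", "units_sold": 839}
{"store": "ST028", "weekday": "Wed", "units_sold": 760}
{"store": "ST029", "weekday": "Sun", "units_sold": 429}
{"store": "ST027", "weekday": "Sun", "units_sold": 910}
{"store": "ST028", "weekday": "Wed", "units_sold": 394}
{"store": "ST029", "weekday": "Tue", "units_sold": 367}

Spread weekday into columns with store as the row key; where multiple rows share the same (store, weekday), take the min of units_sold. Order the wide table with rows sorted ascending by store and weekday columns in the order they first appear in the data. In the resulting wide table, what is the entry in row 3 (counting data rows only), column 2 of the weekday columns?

With rows sorted ascending by store, row 3 is store=ST027. weekday columns in first-appearance order: Sat, Wed, Sun, Tue; column 2 is Wed.
Long rows with store=ST027, weekday=Wed: min(591, 627) = 591.

591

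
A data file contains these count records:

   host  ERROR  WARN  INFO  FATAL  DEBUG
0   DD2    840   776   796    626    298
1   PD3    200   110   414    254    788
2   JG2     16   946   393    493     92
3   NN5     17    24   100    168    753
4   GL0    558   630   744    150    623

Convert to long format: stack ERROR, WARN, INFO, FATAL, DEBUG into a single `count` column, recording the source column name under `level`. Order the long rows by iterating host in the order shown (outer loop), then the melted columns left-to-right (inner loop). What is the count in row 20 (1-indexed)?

25 rows total (5 × 5). Row 20: index ⌊(20-1)/5⌋ = 3 into host → NN5; (20-1) mod 5 = 4 into the melted columns → DEBUG.
So row 20 is (NN5, DEBUG, 753); count = 753.

753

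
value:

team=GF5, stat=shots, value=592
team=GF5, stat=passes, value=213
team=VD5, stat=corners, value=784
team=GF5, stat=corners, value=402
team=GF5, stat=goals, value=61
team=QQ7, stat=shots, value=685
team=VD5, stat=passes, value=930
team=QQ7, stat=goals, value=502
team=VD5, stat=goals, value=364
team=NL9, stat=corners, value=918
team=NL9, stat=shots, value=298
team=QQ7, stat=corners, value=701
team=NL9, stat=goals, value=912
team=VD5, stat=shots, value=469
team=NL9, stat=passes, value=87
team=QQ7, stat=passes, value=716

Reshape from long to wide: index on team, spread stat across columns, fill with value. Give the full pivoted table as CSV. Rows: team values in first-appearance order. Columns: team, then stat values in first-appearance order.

Columns: team plus the 4 distinct stat values (shots, passes, corners, goals).
For example, row GF5 column shots takes value=592 from the long row (GF5, shots).

team,shots,passes,corners,goals
GF5,592,213,402,61
VD5,469,930,784,364
QQ7,685,716,701,502
NL9,298,87,918,912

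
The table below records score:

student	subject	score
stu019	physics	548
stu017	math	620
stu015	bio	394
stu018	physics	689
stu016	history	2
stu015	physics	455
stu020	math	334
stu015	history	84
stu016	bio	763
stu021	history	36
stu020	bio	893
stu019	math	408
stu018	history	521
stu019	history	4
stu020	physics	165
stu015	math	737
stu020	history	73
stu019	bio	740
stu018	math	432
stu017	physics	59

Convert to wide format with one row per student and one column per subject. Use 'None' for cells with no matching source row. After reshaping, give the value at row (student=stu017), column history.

None

No long-format row has student=stu017 and subject=history, so the cell is None.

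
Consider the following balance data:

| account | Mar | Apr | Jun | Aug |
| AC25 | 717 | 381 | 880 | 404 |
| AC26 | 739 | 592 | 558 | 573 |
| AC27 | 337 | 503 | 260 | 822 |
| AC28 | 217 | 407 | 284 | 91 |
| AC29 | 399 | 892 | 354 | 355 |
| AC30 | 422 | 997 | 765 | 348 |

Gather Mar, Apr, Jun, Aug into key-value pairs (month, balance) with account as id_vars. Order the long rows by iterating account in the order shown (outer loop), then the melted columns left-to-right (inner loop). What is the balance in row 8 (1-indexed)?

24 rows total (6 × 4). Row 8: index ⌊(8-1)/4⌋ = 1 into account → AC26; (8-1) mod 4 = 3 into the melted columns → Aug.
So row 8 is (AC26, Aug, 573); balance = 573.

573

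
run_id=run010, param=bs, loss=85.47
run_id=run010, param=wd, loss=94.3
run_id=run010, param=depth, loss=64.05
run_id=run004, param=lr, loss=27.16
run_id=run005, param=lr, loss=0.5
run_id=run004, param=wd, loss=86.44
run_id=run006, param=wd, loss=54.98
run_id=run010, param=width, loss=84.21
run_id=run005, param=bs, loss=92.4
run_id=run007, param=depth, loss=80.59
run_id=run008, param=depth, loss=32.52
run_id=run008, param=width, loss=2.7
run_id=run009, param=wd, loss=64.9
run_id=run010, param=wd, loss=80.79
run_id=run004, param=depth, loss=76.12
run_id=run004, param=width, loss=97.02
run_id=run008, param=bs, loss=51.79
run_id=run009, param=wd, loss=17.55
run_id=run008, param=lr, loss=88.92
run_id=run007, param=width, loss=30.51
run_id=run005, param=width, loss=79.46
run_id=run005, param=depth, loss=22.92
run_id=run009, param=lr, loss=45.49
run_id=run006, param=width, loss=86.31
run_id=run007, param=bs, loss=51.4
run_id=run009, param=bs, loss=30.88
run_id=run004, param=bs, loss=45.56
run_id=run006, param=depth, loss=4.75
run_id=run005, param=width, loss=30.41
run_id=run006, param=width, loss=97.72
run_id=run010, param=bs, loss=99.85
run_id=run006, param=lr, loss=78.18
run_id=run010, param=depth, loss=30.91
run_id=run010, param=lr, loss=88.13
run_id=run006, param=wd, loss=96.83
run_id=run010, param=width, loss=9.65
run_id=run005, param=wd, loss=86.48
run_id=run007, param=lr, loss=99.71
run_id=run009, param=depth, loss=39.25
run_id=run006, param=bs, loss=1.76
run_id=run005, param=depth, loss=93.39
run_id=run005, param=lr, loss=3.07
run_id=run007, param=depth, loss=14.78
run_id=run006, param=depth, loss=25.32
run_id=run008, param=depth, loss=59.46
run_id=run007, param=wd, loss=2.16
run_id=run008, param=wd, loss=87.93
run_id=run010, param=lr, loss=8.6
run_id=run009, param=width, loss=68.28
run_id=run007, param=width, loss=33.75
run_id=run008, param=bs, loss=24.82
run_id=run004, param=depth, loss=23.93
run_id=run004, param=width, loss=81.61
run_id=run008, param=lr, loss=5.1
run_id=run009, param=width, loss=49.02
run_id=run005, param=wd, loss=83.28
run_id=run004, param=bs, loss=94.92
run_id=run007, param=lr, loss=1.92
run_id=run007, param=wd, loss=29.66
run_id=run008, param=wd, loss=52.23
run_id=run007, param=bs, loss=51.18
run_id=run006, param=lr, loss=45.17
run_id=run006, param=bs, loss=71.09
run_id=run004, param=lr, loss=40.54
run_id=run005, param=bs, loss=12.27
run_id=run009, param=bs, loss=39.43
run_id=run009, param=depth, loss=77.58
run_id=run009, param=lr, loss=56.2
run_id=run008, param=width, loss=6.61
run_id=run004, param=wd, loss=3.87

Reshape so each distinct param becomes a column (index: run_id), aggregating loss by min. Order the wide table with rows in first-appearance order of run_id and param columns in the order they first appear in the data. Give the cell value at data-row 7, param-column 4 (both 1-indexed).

With rows in first-appearance order of run_id, row 7 is run_id=run009. param columns in first-appearance order: bs, wd, depth, lr, width; column 4 is lr.
Long rows with run_id=run009, param=lr: min(45.49, 56.2) = 45.49.

45.49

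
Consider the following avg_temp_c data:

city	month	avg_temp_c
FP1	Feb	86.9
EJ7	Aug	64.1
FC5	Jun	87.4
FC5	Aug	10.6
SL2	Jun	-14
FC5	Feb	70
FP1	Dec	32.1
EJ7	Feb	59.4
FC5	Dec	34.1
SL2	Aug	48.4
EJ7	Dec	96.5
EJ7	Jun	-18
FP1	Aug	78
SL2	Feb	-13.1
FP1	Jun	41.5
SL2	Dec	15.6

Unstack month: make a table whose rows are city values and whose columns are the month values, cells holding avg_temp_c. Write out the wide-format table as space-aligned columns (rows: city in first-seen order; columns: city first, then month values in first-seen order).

city  Feb    Aug   Jun   Dec 
FP1   86.9   78    41.5  32.1
EJ7   59.4   64.1  -18   96.5
FC5   70     10.6  87.4  34.1
SL2   -13.1  48.4  -14   15.6

Columns: city plus the 4 distinct month values (Feb, Aug, Jun, Dec).
For example, row FP1 column Feb takes avg_temp_c=86.9 from the long row (FP1, Feb).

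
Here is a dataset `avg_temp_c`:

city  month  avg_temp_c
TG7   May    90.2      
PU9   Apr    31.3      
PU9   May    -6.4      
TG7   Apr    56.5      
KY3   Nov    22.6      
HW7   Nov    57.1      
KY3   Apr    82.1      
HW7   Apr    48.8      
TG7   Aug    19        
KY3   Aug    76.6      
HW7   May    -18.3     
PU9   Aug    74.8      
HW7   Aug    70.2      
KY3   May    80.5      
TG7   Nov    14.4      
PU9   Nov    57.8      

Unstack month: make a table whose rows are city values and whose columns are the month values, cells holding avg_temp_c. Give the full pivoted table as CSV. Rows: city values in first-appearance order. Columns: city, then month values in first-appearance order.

city,May,Apr,Nov,Aug
TG7,90.2,56.5,14.4,19
PU9,-6.4,31.3,57.8,74.8
KY3,80.5,82.1,22.6,76.6
HW7,-18.3,48.8,57.1,70.2

Columns: city plus the 4 distinct month values (May, Apr, Nov, Aug).
For example, row TG7 column May takes avg_temp_c=90.2 from the long row (TG7, May).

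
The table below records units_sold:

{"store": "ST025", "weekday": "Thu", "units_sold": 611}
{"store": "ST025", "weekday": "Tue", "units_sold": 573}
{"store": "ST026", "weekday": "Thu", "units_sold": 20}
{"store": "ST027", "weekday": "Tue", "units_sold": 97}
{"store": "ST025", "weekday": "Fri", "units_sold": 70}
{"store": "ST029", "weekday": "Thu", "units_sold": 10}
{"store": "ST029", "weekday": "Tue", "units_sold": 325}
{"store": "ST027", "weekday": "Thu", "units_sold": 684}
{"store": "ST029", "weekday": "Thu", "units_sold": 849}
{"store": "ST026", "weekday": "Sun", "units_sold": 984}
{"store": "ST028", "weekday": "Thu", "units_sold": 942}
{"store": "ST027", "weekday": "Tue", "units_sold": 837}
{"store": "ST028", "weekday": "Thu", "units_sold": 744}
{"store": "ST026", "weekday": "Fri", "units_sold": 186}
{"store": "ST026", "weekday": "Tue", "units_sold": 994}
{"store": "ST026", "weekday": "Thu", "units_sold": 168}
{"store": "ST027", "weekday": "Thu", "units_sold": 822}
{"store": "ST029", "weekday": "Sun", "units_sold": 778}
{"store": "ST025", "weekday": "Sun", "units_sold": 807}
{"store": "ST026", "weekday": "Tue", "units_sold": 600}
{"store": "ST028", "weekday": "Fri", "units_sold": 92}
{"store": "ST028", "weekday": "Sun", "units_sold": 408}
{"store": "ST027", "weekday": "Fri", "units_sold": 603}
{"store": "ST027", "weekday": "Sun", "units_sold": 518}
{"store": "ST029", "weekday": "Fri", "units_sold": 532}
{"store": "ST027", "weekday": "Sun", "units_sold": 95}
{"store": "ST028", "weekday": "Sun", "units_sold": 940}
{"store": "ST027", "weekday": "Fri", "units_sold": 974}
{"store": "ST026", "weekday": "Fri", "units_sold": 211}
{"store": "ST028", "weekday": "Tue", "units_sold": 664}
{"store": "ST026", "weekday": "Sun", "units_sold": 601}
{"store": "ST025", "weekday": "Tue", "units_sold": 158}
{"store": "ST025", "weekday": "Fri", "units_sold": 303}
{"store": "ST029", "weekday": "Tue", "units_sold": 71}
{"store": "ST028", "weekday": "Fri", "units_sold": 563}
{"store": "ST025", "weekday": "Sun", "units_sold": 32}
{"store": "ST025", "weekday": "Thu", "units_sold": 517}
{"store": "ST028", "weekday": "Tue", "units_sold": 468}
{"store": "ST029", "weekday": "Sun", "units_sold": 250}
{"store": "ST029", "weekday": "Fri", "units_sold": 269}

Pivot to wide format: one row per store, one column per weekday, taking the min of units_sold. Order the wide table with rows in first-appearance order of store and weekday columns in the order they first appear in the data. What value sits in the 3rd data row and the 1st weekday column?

With rows in first-appearance order of store, row 3 is store=ST027. weekday columns in first-appearance order: Thu, Tue, Fri, Sun; column 1 is Thu.
Long rows with store=ST027, weekday=Thu: min(684, 822) = 684.

684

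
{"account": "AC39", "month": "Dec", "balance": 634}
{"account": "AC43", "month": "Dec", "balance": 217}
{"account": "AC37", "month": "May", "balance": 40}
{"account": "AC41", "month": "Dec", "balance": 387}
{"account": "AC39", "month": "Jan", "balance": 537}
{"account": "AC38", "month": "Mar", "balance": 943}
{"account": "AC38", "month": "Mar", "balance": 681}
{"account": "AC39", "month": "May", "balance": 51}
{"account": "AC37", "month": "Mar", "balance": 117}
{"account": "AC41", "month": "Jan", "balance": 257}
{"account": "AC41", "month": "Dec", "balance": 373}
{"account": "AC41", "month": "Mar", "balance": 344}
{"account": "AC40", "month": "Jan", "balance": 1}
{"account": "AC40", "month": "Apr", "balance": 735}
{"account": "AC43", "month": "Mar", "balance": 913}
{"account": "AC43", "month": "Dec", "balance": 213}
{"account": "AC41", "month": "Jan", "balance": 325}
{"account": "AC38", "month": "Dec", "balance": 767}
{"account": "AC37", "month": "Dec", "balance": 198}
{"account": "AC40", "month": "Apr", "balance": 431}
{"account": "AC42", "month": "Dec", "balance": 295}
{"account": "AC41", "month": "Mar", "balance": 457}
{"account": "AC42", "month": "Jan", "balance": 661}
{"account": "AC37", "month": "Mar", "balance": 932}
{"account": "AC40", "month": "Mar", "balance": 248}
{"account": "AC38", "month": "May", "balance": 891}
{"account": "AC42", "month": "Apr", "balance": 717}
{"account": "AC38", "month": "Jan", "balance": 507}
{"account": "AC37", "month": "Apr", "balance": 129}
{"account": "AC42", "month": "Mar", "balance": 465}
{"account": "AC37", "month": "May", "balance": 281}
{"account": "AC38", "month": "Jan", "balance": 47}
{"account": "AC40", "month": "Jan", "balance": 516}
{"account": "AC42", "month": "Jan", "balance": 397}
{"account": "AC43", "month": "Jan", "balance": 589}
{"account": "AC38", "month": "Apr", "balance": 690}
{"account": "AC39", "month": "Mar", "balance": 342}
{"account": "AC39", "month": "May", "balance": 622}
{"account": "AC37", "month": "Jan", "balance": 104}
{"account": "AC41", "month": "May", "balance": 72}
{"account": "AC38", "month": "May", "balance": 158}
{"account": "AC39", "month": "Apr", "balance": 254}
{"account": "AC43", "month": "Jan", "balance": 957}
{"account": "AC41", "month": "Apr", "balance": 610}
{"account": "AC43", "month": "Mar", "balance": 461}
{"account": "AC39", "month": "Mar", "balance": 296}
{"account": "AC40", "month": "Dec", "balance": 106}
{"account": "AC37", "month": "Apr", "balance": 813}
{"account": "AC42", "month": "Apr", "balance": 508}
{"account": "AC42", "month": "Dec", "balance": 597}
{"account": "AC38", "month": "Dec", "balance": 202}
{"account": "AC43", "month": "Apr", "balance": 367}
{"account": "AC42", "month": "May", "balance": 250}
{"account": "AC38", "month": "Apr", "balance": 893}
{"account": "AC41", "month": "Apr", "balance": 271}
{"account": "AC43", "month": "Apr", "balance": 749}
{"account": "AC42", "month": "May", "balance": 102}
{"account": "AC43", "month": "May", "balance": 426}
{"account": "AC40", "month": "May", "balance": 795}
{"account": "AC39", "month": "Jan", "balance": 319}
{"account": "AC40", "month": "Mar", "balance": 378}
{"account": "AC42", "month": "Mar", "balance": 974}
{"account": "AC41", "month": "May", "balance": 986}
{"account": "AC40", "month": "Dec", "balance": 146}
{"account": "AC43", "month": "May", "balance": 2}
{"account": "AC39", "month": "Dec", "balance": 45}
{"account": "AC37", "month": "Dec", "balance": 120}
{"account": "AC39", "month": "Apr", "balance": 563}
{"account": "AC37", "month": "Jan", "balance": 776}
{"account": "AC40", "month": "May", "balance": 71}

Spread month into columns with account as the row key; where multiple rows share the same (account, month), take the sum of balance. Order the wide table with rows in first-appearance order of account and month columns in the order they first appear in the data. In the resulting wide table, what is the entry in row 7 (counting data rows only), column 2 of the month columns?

352

With rows in first-appearance order of account, row 7 is account=AC42. month columns in first-appearance order: Dec, May, Jan, Mar, Apr; column 2 is May.
Long rows with account=AC42, month=May: 250 + 102 = 352.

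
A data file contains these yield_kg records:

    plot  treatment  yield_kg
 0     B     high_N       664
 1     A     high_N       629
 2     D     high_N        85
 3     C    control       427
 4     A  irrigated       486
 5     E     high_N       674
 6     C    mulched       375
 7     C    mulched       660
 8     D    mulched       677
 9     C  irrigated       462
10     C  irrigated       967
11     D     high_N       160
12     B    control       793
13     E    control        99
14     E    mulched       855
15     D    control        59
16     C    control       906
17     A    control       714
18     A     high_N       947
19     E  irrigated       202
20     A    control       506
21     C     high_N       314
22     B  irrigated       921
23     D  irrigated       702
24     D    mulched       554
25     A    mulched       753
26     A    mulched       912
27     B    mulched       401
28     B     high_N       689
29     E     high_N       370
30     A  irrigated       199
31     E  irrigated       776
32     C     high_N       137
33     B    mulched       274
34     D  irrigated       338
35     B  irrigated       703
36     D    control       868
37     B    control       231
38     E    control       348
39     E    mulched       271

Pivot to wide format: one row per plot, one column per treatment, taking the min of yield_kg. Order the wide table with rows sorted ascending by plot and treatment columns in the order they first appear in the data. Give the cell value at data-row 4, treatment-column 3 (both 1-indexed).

338

With rows sorted ascending by plot, row 4 is plot=D. treatment columns in first-appearance order: high_N, control, irrigated, mulched; column 3 is irrigated.
Long rows with plot=D, treatment=irrigated: min(702, 338) = 338.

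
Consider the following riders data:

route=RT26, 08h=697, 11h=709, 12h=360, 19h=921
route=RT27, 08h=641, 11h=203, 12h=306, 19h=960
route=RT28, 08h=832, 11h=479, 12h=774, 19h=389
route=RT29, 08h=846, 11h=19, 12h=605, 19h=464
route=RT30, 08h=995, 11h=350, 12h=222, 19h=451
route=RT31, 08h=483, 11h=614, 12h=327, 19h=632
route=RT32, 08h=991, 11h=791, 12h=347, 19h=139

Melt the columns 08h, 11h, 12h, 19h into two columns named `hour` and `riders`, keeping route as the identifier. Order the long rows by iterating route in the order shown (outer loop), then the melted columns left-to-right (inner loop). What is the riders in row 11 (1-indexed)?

774

28 rows total (7 × 4). Row 11: index ⌊(11-1)/4⌋ = 2 into route → RT28; (11-1) mod 4 = 2 into the melted columns → 12h.
So row 11 is (RT28, 12h, 774); riders = 774.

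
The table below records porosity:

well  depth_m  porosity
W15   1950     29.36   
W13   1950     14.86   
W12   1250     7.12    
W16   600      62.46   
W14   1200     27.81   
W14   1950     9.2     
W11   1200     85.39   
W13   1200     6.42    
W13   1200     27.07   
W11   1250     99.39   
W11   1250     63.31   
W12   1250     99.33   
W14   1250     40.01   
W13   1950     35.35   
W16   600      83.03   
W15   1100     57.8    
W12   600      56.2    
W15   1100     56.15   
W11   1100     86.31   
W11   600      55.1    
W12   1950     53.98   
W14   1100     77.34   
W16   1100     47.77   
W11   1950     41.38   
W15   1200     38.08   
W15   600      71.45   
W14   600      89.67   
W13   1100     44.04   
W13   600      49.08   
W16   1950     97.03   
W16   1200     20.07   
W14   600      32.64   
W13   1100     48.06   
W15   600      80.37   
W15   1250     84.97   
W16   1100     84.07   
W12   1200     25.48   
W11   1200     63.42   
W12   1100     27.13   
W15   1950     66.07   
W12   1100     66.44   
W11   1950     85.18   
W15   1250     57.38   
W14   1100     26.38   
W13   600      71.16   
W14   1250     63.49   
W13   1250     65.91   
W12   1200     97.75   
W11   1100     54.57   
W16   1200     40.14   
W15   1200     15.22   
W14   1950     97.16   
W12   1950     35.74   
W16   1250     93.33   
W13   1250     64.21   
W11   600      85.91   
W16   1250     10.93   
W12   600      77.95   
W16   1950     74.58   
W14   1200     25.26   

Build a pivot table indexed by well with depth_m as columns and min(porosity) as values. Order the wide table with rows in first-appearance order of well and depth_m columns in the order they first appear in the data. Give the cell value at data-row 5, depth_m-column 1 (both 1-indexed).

With rows in first-appearance order of well, row 5 is well=W14. depth_m columns in first-appearance order: 1950, 1250, 600, 1200, 1100; column 1 is 1950.
Long rows with well=W14, depth_m=1950: min(9.2, 97.16) = 9.2.

9.2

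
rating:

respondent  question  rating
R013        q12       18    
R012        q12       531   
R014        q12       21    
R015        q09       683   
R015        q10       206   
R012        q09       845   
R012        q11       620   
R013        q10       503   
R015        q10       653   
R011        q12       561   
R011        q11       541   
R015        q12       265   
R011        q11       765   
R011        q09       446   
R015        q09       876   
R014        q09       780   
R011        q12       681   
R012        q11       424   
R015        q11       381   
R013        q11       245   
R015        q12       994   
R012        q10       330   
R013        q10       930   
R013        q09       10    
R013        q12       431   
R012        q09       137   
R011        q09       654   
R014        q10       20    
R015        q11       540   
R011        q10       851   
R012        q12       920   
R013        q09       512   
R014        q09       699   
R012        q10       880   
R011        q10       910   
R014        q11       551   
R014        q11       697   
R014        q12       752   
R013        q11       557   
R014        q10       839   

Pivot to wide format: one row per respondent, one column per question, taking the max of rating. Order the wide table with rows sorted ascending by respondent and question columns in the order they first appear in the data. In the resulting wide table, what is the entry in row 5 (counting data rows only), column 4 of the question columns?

With rows sorted ascending by respondent, row 5 is respondent=R015. question columns in first-appearance order: q12, q09, q10, q11; column 4 is q11.
Long rows with respondent=R015, question=q11: max(381, 540) = 540.

540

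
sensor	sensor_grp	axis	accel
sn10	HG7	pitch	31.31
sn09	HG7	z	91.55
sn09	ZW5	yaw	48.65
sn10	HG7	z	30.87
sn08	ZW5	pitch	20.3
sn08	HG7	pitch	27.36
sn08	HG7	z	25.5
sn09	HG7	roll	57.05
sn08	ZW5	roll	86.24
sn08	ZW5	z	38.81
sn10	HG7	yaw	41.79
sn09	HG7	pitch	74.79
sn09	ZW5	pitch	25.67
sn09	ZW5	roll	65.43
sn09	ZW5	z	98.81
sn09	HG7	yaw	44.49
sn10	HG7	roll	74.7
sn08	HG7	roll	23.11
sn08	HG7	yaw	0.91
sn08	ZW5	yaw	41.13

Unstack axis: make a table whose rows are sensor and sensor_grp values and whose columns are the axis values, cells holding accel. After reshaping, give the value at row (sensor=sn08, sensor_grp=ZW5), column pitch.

Wide layout: rows indexed by sensor and sensor_grp, columns are the 4 distinct axis values (pitch, z, yaw, roll).
Cell (sensor=sn08, sensor_grp=ZW5, axis=pitch) draws from the long row where sensor=sn08, sensor_grp=ZW5 and axis=pitch, which has accel=20.3.

20.3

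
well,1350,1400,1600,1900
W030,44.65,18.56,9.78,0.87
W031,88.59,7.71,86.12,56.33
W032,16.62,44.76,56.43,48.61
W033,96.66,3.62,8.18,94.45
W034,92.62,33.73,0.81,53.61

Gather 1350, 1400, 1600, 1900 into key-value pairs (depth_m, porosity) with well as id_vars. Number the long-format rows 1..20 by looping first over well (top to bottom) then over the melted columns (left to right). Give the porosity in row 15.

8.18

20 rows total (5 × 4). Row 15: index ⌊(15-1)/4⌋ = 3 into well → W033; (15-1) mod 4 = 2 into the melted columns → 1600.
So row 15 is (W033, 1600, 8.18); porosity = 8.18.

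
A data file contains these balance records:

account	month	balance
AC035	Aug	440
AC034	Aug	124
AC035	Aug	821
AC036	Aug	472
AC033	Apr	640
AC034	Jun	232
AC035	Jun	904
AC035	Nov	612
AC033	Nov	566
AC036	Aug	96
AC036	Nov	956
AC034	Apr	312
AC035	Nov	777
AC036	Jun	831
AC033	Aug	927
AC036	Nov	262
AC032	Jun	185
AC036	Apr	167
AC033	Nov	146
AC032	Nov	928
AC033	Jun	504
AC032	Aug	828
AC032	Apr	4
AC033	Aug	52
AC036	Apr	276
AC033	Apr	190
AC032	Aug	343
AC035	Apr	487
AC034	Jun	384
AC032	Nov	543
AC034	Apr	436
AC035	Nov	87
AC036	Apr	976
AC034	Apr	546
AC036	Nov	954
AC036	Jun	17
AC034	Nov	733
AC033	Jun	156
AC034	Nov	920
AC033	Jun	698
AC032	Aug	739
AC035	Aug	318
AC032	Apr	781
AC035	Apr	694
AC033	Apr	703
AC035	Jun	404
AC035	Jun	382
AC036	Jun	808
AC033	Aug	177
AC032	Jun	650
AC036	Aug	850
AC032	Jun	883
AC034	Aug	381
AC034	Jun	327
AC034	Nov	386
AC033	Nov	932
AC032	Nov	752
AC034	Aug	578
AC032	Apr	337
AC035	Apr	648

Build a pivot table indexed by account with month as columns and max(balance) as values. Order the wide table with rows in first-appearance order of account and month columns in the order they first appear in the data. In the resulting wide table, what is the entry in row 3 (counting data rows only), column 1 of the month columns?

850

With rows in first-appearance order of account, row 3 is account=AC036. month columns in first-appearance order: Aug, Apr, Jun, Nov; column 1 is Aug.
Long rows with account=AC036, month=Aug: max(472, 96, 850) = 850.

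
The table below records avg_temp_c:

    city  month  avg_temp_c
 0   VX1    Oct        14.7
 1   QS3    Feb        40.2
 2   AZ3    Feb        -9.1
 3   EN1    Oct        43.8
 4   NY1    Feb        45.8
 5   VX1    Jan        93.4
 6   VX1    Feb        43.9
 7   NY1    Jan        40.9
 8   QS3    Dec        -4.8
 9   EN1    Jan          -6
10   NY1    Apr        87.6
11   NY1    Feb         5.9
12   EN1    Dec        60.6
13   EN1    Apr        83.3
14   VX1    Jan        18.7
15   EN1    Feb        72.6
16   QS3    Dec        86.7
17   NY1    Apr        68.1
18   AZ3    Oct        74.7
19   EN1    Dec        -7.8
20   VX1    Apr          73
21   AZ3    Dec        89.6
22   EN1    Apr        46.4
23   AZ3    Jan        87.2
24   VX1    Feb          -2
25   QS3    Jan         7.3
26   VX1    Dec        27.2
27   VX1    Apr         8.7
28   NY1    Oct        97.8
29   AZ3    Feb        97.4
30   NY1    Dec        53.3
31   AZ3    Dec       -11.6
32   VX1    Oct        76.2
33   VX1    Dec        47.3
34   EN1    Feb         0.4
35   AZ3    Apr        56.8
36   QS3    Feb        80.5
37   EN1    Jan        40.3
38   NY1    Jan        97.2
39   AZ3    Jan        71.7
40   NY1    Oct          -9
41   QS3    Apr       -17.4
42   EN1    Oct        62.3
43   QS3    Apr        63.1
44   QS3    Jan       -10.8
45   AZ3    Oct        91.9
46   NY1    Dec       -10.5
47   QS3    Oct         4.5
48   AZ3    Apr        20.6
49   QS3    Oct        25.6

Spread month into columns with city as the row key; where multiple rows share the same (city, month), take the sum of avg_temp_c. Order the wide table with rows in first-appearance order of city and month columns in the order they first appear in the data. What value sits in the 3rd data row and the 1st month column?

166.6

With rows in first-appearance order of city, row 3 is city=AZ3. month columns in first-appearance order: Oct, Feb, Jan, Dec, Apr; column 1 is Oct.
Long rows with city=AZ3, month=Oct: 74.7 + 91.9 = 166.6.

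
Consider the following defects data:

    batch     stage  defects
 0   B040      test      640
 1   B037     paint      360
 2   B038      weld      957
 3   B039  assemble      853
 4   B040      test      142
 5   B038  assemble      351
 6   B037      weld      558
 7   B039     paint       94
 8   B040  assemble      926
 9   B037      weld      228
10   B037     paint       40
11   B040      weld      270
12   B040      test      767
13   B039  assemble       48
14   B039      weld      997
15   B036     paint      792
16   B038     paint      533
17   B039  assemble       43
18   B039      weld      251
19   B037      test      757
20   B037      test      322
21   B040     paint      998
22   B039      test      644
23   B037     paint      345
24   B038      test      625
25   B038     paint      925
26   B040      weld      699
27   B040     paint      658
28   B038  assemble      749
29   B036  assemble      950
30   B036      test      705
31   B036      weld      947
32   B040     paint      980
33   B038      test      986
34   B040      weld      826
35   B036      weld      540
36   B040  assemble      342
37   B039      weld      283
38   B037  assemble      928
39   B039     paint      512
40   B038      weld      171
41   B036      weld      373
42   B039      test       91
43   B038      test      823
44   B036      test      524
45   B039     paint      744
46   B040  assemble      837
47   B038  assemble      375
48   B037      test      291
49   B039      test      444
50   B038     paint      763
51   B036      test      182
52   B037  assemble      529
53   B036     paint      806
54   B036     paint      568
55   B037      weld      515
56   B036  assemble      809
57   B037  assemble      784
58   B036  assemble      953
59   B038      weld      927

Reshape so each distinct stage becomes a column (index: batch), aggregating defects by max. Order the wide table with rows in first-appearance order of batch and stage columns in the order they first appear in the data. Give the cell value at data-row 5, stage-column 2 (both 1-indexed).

806

With rows in first-appearance order of batch, row 5 is batch=B036. stage columns in first-appearance order: test, paint, weld, assemble; column 2 is paint.
Long rows with batch=B036, stage=paint: max(792, 806, 568) = 806.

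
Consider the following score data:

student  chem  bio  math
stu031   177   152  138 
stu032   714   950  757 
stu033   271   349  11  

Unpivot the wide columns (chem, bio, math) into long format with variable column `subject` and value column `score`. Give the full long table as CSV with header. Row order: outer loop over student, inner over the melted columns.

student,subject,score
stu031,chem,177
stu031,bio,152
stu031,math,138
stu032,chem,714
stu032,bio,950
stu032,math,757
stu033,chem,271
stu033,bio,349
stu033,math,11

Each (student, column) pair becomes one row: 3 × 3 = 9 rows.
For example, (stu031, chem) → score=177.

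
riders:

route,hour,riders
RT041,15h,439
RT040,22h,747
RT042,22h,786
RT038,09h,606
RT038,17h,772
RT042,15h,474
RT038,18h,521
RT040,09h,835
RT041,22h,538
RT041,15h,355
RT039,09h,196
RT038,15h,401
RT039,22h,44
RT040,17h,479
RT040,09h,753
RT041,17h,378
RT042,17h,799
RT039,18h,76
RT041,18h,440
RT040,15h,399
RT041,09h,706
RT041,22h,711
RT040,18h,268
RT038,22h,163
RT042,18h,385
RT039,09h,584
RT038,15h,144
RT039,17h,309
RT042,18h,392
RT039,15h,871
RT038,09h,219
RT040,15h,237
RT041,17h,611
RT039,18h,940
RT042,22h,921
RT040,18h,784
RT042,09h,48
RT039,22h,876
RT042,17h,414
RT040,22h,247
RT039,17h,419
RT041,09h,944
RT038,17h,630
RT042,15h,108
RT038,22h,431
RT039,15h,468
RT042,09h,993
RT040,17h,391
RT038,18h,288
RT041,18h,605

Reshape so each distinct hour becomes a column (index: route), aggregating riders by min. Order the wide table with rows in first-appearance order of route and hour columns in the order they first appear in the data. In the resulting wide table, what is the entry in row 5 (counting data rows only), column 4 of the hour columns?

With rows in first-appearance order of route, row 5 is route=RT039. hour columns in first-appearance order: 15h, 22h, 09h, 17h, 18h; column 4 is 17h.
Long rows with route=RT039, hour=17h: min(309, 419) = 309.

309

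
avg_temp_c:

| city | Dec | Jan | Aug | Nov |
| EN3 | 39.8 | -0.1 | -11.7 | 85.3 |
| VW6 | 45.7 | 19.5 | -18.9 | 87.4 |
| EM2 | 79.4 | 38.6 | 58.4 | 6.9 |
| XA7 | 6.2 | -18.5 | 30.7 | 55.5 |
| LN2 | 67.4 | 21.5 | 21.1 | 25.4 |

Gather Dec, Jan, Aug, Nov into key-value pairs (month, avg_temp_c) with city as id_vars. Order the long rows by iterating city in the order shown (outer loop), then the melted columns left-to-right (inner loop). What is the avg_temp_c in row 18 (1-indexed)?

20 rows total (5 × 4). Row 18: index ⌊(18-1)/4⌋ = 4 into city → LN2; (18-1) mod 4 = 1 into the melted columns → Jan.
So row 18 is (LN2, Jan, 21.5); avg_temp_c = 21.5.

21.5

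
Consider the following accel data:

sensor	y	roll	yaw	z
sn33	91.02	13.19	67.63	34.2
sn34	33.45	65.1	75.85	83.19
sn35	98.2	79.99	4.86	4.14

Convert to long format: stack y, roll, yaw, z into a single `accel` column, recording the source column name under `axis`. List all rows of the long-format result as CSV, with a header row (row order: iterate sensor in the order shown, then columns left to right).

sensor,axis,accel
sn33,y,91.02
sn33,roll,13.19
sn33,yaw,67.63
sn33,z,34.2
sn34,y,33.45
sn34,roll,65.1
sn34,yaw,75.85
sn34,z,83.19
sn35,y,98.2
sn35,roll,79.99
sn35,yaw,4.86
sn35,z,4.14

Each (sensor, column) pair becomes one row: 3 × 4 = 12 rows.
For example, (sn33, y) → accel=91.02.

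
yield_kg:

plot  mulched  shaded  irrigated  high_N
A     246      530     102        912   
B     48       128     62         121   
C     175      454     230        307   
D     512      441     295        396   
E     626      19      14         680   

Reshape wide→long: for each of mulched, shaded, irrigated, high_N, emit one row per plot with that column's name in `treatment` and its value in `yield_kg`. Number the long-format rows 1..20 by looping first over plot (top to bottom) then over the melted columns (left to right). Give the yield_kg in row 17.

626

20 rows total (5 × 4). Row 17: index ⌊(17-1)/4⌋ = 4 into plot → E; (17-1) mod 4 = 0 into the melted columns → mulched.
So row 17 is (E, mulched, 626); yield_kg = 626.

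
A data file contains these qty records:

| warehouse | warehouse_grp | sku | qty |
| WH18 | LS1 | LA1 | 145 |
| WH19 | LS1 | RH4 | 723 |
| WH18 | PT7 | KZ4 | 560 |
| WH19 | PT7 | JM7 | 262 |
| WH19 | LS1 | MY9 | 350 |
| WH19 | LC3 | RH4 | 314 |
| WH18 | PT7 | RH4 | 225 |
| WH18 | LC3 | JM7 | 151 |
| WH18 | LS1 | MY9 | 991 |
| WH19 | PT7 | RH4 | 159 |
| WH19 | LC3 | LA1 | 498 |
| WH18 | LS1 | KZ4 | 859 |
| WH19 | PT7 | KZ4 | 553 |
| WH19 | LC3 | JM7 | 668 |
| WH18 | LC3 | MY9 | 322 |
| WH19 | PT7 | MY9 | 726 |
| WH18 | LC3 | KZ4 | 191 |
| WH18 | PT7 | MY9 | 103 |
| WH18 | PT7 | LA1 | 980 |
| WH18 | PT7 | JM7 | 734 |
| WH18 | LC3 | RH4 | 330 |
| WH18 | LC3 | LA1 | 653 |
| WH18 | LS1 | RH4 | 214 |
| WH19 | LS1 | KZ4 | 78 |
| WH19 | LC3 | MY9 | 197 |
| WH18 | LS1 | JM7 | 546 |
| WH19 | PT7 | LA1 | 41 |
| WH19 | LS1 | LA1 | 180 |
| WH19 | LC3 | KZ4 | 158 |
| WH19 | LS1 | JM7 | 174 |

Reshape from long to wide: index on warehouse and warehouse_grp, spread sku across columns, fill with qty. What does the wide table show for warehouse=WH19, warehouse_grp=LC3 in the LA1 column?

498

Wide layout: rows indexed by warehouse and warehouse_grp, columns are the 5 distinct sku values (LA1, RH4, KZ4, JM7, MY9).
Cell (warehouse=WH19, warehouse_grp=LC3, sku=LA1) draws from the long row where warehouse=WH19, warehouse_grp=LC3 and sku=LA1, which has qty=498.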